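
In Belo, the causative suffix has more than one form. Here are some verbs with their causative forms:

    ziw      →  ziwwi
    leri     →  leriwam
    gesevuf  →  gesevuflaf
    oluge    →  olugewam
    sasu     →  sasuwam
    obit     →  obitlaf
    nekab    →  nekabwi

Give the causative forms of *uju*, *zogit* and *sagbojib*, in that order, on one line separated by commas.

Looking at the final sound of each stem: -laf when the stem ends in a voiceless consonant (*gesevuf*, *obit*); -wi when the stem ends in a voiced consonant (*ziw*, *nekab*); -wam when the stem ends in a vowel (*leri*, *oluge*, *sasu*).
*uju* — final sound /u/ (a vowel) → -wam → *ujuwam*.
The final sound of *zogit* is /t/, which is a voiceless consonant, so the suffix is -laf, giving *zogitlaf*.
*sagbojib* — final sound /b/ (a voiced consonant) → -wi → *sagbojibwi*.

ujuwam, zogitlaf, sagbojibwi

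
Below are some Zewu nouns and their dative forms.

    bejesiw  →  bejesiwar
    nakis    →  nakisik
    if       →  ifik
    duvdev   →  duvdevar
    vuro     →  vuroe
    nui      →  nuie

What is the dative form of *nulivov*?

Looking at the final sound of each stem: -ik when the stem ends in a voiceless consonant (*nakis*, *if*); -ar when the stem ends in a voiced consonant (*bejesiw*, *duvdev*); -e when the stem ends in a vowel (*vuro*, *nui*).
The final sound of *nulivov* is /v/, which is a voiced consonant, so the suffix is -ar, giving *nulivovar*.

nulivovar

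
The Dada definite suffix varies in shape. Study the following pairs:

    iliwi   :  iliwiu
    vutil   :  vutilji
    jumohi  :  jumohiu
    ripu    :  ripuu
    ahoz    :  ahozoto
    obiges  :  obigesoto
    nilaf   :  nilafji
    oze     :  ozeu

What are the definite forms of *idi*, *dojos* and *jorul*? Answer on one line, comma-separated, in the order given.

idiu, dojosoto, jorulji

The alternation tracks the final sound of the stem — -oto when the stem ends in a sibilant (*ahoz*, *obiges*); -ji when the stem ends in a non-sibilant consonant (*vutil*, *nilaf*); -u when the stem ends in a vowel (*iliwi*, *jumohi*, *ripu*, *oze*).
*idi*: final sound = /i/, a vowel → -u → *idiu*.
Since the final sound of *dojos* is /s/ (a sibilant), it takes -oto, giving *dojosoto*.
The final sound of *jorul* is /l/, which is a non-sibilant consonant, so the suffix is -ji, giving *jorulji*.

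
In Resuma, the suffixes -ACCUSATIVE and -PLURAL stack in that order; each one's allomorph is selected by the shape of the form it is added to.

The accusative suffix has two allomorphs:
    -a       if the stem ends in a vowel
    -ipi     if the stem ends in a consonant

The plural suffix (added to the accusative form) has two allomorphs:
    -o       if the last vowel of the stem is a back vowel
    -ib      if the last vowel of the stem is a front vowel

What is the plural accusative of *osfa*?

osfaao

Since the final sound of *osfa* is /a/ (a vowel), it takes -a, giving *osfaa*.
The last vowel of the accusative form *osfaa* is /a/, which is a back vowel, so the plural suffix is -o, giving *osfaao*.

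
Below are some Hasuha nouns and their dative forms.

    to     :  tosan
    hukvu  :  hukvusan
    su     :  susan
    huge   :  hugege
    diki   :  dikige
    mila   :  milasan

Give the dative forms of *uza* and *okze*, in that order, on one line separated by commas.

The suffix is conditioned by the last vowel: -ge when the last vowel of the stem is a front vowel (*huge*, *diki*); -san when the last vowel of the stem is a back vowel (*to*, *hukvu*, *su*, *mila*).
*uza*: last vowel = /a/, a back vowel → -san → *uzasan*.
The last vowel of *okze* is /e/, which is a front vowel, so the suffix is -ge, giving *okzege*.

uzasan, okzege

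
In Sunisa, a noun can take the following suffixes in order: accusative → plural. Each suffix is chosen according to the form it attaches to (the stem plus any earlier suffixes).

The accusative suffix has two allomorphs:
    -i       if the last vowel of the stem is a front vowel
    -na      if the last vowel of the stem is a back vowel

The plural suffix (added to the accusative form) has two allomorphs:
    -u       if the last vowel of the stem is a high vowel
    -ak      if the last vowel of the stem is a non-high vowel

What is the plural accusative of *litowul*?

The last vowel of *litowul* is /u/, which is a back vowel, so the accusative suffix is -na, giving *litowulna*.
The last vowel of the accusative form *litowulna* is /a/, which is a non-high vowel, so the plural suffix is -ak, giving *litowulnaak*.

litowulnaak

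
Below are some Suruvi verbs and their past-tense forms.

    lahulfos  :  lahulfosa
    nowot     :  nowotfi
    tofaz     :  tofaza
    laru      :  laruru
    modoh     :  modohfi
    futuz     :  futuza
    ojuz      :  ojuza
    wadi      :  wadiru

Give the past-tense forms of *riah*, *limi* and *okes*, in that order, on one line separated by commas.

Looking at the final sound of each stem: -a when the stem ends in a sibilant (*lahulfos*, *tofaz*, *futuz*, *ojuz*); -fi when the stem ends in a non-sibilant consonant (*nowot*, *modoh*); -ru when the stem ends in a vowel (*laru*, *wadi*).
The final sound of *riah* is /h/, which is a non-sibilant consonant, so the suffix is -fi, giving *riahfi*.
The final sound of *limi* is /i/, which is a vowel, so the suffix is -ru, giving *limiru*.
*okes* — final sound /s/ (a sibilant) → -a → *okesa*.

riahfi, limiru, okesa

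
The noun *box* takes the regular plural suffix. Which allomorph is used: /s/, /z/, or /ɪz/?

The stem *box* ends in a sibilant (/s, z, ʃ, ʒ, tʃ, dʒ/).
The plural suffix surfaces as /ɪz/ after sibilants, /s/ after other voiceless consonants, and /z/ after other voiced sounds.
So the plural -s on *box* is pronounced /ɪz/.

/ɪz/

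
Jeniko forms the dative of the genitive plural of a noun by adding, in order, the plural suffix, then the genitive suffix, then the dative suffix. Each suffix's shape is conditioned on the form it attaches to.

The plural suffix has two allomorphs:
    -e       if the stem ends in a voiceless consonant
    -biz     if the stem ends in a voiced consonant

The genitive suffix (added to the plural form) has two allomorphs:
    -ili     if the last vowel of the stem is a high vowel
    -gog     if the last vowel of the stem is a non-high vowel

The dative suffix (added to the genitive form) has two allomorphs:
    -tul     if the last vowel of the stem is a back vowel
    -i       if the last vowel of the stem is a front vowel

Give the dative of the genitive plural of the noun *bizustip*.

bizustipegogtul

Since the final consonant of *bizustip* is /p/ (voiceless), it takes -e, giving *bizustipe*.
Since the last vowel of the plural form *bizustipe* is /e/ (a non-high vowel), it takes -gog, giving *bizustipegog*.
Since the last vowel of the genitive form *bizustipegog* is /o/ (a back vowel), it takes -tul, giving *bizustipegogtul*.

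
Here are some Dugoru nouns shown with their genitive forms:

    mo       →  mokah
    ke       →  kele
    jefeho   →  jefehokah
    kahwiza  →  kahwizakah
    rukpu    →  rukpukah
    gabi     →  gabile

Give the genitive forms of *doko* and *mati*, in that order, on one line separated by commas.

The pattern is front/back vowel harmony: -le when the last vowel of the stem is a front vowel (*ke*, *gabi*); -kah when the last vowel of the stem is a back vowel (*mo*, *jefeho*, *kahwiza*, *rukpu*).
*doko*: last vowel = /o/, a back vowel → -kah → *dokokah*.
Since the last vowel of *mati* is /i/ (a front vowel), it takes -le, giving *matile*.

dokokah, matile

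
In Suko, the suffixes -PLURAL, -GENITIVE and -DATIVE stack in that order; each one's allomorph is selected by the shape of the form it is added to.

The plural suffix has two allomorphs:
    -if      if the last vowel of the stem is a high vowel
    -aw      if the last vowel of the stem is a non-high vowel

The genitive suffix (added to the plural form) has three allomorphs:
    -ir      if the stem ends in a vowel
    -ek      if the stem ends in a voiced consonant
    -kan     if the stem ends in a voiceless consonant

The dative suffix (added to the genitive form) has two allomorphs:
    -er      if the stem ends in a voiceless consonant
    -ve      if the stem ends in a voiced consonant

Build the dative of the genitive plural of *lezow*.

lezowaweker

The last vowel of *lezow* is /o/, which is a non-high vowel, so the plural suffix is -aw, giving *lezowaw*.
The final sound of the plural form *lezowaw* is /w/, which is a voiced consonant, so the genitive suffix is -ek, giving *lezowawek*.
Since the final consonant of the genitive form *lezowawek* is /k/ (voiceless), it takes -er, giving *lezowaweker*.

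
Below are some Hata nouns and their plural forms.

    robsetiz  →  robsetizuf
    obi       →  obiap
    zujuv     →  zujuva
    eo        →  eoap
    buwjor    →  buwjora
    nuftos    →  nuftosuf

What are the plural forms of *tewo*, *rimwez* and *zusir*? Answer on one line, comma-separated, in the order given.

The alternation tracks the final sound of the stem — -uf when the stem ends in a sibilant (*robsetiz*, *nuftos*); -a when the stem ends in a non-sibilant consonant (*zujuv*, *buwjor*); -ap when the stem ends in a vowel (*obi*, *eo*).
The final sound of *tewo* is /o/, which is a vowel, so the suffix is -ap, giving *tewoap*.
The final sound of *rimwez* is /z/, which is a sibilant, so the suffix is -uf, giving *rimwezuf*.
*zusir*: final sound = /r/, a non-sibilant consonant → -a → *zusira*.

tewoap, rimwezuf, zusira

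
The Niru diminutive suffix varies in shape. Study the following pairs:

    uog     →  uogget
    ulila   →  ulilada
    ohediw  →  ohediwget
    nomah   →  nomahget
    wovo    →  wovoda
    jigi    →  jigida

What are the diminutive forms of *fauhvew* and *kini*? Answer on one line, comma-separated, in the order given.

Looking at the final sound of each stem: -get when the stem ends in a consonant (*uog*, *ohediw*, *nomah*); -da when the stem ends in a vowel (*ulila*, *wovo*, *jigi*).
The final sound of *fauhvew* is /w/, which is a consonant, so the suffix is -get, giving *fauhvewget*.
The final sound of *kini* is /i/, which is a vowel, so the suffix is -da, giving *kinida*.

fauhvewget, kinida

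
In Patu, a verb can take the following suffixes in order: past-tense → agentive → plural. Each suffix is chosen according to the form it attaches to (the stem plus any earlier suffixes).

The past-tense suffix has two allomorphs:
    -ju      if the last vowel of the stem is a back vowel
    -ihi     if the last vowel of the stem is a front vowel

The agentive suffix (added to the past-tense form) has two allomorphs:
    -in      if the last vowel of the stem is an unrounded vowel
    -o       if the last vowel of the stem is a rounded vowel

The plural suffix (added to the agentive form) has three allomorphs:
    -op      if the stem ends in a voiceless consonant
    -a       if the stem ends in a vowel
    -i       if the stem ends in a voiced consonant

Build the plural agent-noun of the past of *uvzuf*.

*uvzuf* — last vowel /u/ (a back vowel) → -ju → *uvzufju*.
The past-tense form *uvzufju* — last vowel /u/ (a rounded vowel) → -o → *uvzufjuo*.
The agentive form *uvzufjuo* — final sound /o/ (a vowel) → -a → *uvzufjuoa*.

uvzufjuoa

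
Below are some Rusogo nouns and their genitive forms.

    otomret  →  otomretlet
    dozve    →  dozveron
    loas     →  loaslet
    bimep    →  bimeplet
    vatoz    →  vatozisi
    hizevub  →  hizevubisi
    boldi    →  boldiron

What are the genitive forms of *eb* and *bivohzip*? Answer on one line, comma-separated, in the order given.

ebisi, bivohziplet

Looking at the final sound of each stem: -let when the stem ends in a voiceless consonant (*otomret*, *loas*, *bimep*); -isi when the stem ends in a voiced consonant (*vatoz*, *hizevub*); -ron when the stem ends in a vowel (*dozve*, *boldi*).
Since the final sound of *eb* is /b/ (a voiced consonant), it takes -isi, giving *ebisi*.
*bivohzip* — final sound /p/ (a voiceless consonant) → -let → *bivohziplet*.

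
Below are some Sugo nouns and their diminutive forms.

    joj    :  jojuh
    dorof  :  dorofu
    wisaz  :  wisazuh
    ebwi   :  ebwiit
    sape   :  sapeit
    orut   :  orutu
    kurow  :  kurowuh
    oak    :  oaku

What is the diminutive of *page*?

The pattern is voicing of the final sound: -u when the stem ends in a voiceless consonant (*dorof*, *orut*, *oak*); -uh when the stem ends in a voiced consonant (*joj*, *wisaz*, *kurow*); -it when the stem ends in a vowel (*ebwi*, *sape*).
Since the final sound of *page* is /e/ (a vowel), it takes -it, giving *pageit*.

pageit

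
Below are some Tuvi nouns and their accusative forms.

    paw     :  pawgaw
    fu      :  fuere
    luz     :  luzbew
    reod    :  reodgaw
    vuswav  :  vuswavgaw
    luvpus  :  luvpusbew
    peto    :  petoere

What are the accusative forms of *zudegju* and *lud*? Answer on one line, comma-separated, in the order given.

zudegjuere, ludgaw

The pattern is sibilance of the final sound: -bew when the stem ends in a sibilant (*luz*, *luvpus*); -gaw when the stem ends in a non-sibilant consonant (*paw*, *reod*, *vuswav*); -ere when the stem ends in a vowel (*fu*, *peto*).
*zudegju*: final sound = /u/, a vowel → -ere → *zudegjuere*.
Since the final sound of *lud* is /d/ (a non-sibilant consonant), it takes -gaw, giving *ludgaw*.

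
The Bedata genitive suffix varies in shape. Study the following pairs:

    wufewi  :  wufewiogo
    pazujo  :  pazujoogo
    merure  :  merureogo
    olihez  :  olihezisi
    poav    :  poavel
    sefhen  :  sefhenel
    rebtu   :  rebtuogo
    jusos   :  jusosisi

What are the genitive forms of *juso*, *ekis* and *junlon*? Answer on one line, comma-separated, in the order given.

The suffix is conditioned by the final sound: -isi when the stem ends in a sibilant (*olihez*, *jusos*); -el when the stem ends in a non-sibilant consonant (*poav*, *sefhen*); -ogo when the stem ends in a vowel (*wufewi*, *pazujo*, *merure*, *rebtu*).
Since the final sound of *juso* is /o/ (a vowel), it takes -ogo, giving *jusoogo*.
Since the final sound of *ekis* is /s/ (a sibilant), it takes -isi, giving *ekisisi*.
Since the final sound of *junlon* is /n/ (a non-sibilant consonant), it takes -el, giving *junlonel*.

jusoogo, ekisisi, junlonel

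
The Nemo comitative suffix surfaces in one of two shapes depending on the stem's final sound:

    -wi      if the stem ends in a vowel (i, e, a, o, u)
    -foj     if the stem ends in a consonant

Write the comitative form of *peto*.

*peto* — final sound /o/ (a vowel) → -wi → *petowi*.

petowi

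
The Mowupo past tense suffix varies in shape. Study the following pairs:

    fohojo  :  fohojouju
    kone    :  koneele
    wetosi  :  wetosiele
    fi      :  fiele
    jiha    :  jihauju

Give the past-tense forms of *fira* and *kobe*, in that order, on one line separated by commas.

The pattern is front/back vowel harmony: -ele when the last vowel of the stem is a front vowel (*kone*, *wetosi*, *fi*); -uju when the last vowel of the stem is a back vowel (*fohojo*, *jiha*).
The last vowel of *fira* is /a/, which is a back vowel, so the suffix is -uju, giving *firauju*.
Since the last vowel of *kobe* is /e/ (a front vowel), it takes -ele, giving *kobeele*.

firauju, kobeele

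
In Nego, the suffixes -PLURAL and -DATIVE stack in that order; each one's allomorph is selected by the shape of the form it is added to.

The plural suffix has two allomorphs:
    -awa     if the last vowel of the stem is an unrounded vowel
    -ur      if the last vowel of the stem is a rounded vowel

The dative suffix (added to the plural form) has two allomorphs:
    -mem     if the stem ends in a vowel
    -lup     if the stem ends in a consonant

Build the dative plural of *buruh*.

buruhurlup

The last vowel of *buruh* is /u/, which is a rounded vowel, so the plural suffix is -ur, giving *buruhur*.
Since the final sound of the plural form *buruhur* is /r/ (a consonant), it takes -lup, giving *buruhurlup*.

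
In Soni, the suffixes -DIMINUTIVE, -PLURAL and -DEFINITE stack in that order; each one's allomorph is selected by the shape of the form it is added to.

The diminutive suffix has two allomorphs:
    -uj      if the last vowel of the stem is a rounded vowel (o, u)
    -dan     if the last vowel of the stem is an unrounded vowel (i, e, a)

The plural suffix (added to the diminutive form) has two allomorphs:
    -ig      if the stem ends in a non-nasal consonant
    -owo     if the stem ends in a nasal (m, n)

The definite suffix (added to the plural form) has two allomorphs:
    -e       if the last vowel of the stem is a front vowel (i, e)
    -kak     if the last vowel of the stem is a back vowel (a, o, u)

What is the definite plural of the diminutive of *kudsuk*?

kudsukujige

*kudsuk*: last vowel = /u/, a rounded vowel → -uj → *kudsukuj*.
Since the final consonant of the diminutive form *kudsukuj* is /j/ (non-nasal), it takes -ig, giving *kudsukujig*.
The last vowel of the plural form *kudsukujig* is /i/, which is a front vowel, so the definite suffix is -e, giving *kudsukujige*.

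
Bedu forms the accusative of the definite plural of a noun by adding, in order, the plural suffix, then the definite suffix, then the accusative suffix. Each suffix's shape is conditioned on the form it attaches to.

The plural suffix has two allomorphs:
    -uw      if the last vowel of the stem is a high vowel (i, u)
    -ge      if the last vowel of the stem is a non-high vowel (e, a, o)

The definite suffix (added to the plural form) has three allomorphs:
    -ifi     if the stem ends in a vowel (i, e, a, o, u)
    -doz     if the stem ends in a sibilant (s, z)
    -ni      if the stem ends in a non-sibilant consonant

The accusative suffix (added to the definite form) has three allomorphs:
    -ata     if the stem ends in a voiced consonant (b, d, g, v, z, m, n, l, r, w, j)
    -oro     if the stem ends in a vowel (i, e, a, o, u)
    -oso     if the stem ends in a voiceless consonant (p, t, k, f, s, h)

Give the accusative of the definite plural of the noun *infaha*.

infahageifioro

*infaha*: last vowel = /a/, a non-high vowel → -ge → *infahage*.
Since the final sound of the plural form *infahage* is /e/ (a vowel), it takes -ifi, giving *infahageifi*.
The definite form *infahageifi* — final sound /i/ (a vowel) → -oro → *infahageifioro*.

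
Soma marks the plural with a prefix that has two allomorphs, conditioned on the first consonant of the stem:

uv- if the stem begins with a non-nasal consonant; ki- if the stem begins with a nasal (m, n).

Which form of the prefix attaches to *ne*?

ki-

The first consonant of *ne* is /n/, which is a nasal, so the prefix is ki-.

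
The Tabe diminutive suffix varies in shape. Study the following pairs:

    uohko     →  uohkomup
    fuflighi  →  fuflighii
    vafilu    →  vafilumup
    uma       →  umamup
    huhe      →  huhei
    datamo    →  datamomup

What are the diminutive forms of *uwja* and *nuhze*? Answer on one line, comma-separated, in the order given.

uwjamup, nuhzei

The suffix is conditioned by the last vowel: -i when the last vowel of the stem is a front vowel (*fuflighi*, *huhe*); -mup when the last vowel of the stem is a back vowel (*uohko*, *vafilu*, *uma*, *datamo*).
*uwja* — last vowel /a/ (a back vowel) → -mup → *uwjamup*.
The last vowel of *nuhze* is /e/, which is a front vowel, so the suffix is -i, giving *nuhzei*.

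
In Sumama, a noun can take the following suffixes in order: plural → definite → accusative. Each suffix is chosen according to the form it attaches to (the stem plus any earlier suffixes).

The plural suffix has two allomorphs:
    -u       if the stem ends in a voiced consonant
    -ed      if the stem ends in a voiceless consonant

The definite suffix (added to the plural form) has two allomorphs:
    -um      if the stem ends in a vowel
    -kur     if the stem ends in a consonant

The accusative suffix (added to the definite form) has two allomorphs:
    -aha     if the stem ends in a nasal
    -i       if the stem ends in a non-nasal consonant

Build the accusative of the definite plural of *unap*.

unapedkuri

*unap*: final consonant = /p/, voiceless → -ed → *unaped*.
The final sound of the plural form *unaped* is /d/, which is a consonant, so the definite suffix is -kur, giving *unapedkur*.
The definite form *unapedkur* — final consonant /r/ (non-nasal) → -i → *unapedkuri*.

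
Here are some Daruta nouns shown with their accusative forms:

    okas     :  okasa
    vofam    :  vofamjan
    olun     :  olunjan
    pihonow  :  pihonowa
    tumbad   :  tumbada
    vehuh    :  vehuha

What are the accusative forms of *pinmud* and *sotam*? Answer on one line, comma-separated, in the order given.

pinmuda, sotamjan

The alternation tracks the final consonant of the stem — -jan when the stem ends in a nasal (*vofam*, *olun*); -a when the stem ends in a non-nasal consonant (*okas*, *pihonow*, *tumbad*, *vehuh*).
Since the final consonant of *pinmud* is /d/ (non-nasal), it takes -a, giving *pinmuda*.
*sotam* — final consonant /m/ (a nasal) → -jan → *sotamjan*.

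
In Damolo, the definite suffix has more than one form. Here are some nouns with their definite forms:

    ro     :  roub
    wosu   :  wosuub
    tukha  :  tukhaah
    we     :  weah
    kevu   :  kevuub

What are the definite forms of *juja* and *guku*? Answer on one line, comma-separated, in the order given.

The suffix is conditioned by the last vowel: -ub when the last vowel of the stem is a rounded vowel (*ro*, *wosu*, *kevu*); -ah when the last vowel of the stem is an unrounded vowel (*tukha*, *we*).
*juja*: last vowel = /a/, an unrounded vowel → -ah → *jujaah*.
*guku*: last vowel = /u/, a rounded vowel → -ub → *gukuub*.

jujaah, gukuub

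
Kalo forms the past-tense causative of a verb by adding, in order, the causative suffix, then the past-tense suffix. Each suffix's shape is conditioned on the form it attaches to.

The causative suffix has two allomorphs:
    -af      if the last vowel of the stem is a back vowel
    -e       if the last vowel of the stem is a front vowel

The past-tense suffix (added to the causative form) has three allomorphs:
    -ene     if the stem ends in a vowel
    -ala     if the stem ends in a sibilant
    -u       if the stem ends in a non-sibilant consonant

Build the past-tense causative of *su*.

The last vowel of *su* is /u/, which is a back vowel, so the causative suffix is -af, giving *suaf*.
The causative form *suaf* — final sound /f/ (a non-sibilant consonant) → -u → *suafu*.

suafu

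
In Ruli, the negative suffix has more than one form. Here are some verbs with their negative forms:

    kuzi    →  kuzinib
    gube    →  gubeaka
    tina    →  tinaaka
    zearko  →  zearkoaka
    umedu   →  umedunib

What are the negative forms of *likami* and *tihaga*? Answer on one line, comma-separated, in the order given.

likaminib, tihagaaka

The pattern is height harmony: -nib when the last vowel of the stem is a high vowel (*kuzi*, *umedu*); -aka when the last vowel of the stem is a non-high vowel (*gube*, *tina*, *zearko*).
Since the last vowel of *likami* is /i/ (a high vowel), it takes -nib, giving *likaminib*.
*tihaga*: last vowel = /a/, a non-high vowel → -aka → *tihagaaka*.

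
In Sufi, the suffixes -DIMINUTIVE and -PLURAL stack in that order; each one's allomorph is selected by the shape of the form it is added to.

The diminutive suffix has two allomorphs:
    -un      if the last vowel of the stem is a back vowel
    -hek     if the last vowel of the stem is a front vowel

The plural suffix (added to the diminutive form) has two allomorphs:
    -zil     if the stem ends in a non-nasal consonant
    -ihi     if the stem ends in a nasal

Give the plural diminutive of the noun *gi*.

*gi*: last vowel = /i/, a front vowel → -hek → *gihek*.
The final consonant of the diminutive form *gihek* is /k/, which is non-nasal, so the plural suffix is -zil, giving *gihekzil*.

gihekzil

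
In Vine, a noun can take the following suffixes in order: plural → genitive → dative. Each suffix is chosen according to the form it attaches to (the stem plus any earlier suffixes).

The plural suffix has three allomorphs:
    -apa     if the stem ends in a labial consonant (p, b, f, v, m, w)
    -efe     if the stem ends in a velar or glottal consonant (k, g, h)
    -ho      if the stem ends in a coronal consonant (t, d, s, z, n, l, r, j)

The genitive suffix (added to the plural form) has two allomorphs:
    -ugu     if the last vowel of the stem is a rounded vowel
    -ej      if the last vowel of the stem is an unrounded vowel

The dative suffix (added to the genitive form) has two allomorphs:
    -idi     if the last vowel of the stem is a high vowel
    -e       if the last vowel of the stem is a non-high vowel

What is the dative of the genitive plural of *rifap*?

*rifap* — final consonant /p/ (labial) → -apa → *rifapapa*.
Since the last vowel of the plural form *rifapapa* is /a/ (an unrounded vowel), it takes -ej, giving *rifapapaej*.
The genitive form *rifapapaej*: last vowel = /e/, a non-high vowel → -e → *rifapapaeje*.

rifapapaeje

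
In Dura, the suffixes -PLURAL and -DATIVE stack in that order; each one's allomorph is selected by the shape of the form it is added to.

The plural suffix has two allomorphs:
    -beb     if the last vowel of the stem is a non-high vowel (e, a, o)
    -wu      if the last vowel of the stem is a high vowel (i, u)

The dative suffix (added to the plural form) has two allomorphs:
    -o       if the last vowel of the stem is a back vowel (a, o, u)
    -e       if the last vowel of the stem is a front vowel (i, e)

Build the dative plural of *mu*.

muwuo

Since the last vowel of *mu* is /u/ (a high vowel), it takes -wu, giving *muwu*.
The plural form *muwu* — last vowel /u/ (a back vowel) → -o → *muwuo*.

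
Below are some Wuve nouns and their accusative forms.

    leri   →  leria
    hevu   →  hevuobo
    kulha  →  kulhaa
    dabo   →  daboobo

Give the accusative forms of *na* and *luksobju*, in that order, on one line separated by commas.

naa, luksobjuobo

The pattern is rounding harmony: -obo when the last vowel of the stem is a rounded vowel (*hevu*, *dabo*); -a when the last vowel of the stem is an unrounded vowel (*leri*, *kulha*).
The last vowel of *na* is /a/, which is an unrounded vowel, so the suffix is -a, giving *naa*.
*luksobju* — last vowel /u/ (a rounded vowel) → -obo → *luksobjuobo*.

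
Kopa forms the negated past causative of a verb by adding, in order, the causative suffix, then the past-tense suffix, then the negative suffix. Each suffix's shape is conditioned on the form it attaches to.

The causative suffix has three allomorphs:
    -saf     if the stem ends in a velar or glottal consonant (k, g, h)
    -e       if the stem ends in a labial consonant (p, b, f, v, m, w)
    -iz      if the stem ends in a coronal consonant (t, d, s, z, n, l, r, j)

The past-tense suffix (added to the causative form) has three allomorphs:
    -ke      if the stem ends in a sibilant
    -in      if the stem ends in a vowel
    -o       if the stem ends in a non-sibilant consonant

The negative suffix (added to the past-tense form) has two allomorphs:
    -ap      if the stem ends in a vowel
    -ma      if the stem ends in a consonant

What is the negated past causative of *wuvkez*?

The final consonant of *wuvkez* is /z/, which is coronal, so the causative suffix is -iz, giving *wuvkeziz*.
The causative form *wuvkeziz* — final sound /z/ (a sibilant) → -ke → *wuvkezizke*.
The past-tense form *wuvkezizke* — final sound /e/ (a vowel) → -ap → *wuvkezizkeap*.

wuvkezizkeap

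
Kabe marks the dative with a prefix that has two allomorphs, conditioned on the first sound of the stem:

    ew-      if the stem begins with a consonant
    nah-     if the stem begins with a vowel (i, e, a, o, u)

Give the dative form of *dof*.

ewdof

The first sound of *dof* is /d/, which is a consonant, so the prefix is ew-, giving *ewdof*.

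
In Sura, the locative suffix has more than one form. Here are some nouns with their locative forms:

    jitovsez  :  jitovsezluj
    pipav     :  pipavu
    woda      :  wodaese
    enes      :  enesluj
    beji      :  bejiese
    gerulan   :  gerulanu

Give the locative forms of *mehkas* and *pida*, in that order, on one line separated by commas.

The alternation tracks the final sound of the stem — -luj when the stem ends in a sibilant (*jitovsez*, *enes*); -u when the stem ends in a non-sibilant consonant (*pipav*, *gerulan*); -ese when the stem ends in a vowel (*woda*, *beji*).
The final sound of *mehkas* is /s/, which is a sibilant, so the suffix is -luj, giving *mehkasluj*.
The final sound of *pida* is /a/, which is a vowel, so the suffix is -ese, giving *pidaese*.

mehkasluj, pidaese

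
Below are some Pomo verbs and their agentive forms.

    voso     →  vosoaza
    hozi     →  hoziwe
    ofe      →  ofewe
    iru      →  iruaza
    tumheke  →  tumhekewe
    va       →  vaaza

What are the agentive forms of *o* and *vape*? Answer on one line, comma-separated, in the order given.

The suffix is conditioned by the last vowel: -we when the last vowel of the stem is a front vowel (*hozi*, *ofe*, *tumheke*); -aza when the last vowel of the stem is a back vowel (*voso*, *iru*, *va*).
*o* — last vowel /o/ (a back vowel) → -aza → *oaza*.
Since the last vowel of *vape* is /e/ (a front vowel), it takes -we, giving *vapewe*.

oaza, vapewe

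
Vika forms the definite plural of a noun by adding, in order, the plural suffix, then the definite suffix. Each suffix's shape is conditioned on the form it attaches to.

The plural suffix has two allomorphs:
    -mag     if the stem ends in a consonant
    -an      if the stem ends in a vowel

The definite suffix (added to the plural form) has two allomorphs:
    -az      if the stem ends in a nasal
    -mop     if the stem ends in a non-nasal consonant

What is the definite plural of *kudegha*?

*kudegha* — final sound /a/ (a vowel) → -an → *kudeghaan*.
The plural form *kudeghaan* — final consonant /n/ (a nasal) → -az → *kudeghaanaz*.

kudeghaanaz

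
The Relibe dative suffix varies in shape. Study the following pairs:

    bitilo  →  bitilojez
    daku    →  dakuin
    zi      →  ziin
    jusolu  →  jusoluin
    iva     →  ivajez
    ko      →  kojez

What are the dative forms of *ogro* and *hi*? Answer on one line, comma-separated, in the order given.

The pattern is height harmony: -in when the last vowel of the stem is a high vowel (*daku*, *zi*, *jusolu*); -jez when the last vowel of the stem is a non-high vowel (*bitilo*, *iva*, *ko*).
Since the last vowel of *ogro* is /o/ (a non-high vowel), it takes -jez, giving *ogrojez*.
*hi*: last vowel = /i/, a high vowel → -in → *hiin*.

ogrojez, hiin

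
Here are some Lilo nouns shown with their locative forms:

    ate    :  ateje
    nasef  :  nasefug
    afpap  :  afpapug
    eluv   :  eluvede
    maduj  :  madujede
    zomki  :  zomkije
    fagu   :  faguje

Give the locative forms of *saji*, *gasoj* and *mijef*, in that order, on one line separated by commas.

sajije, gasojede, mijefug

The suffix is conditioned by the final sound: -ug when the stem ends in a voiceless consonant (*nasef*, *afpap*); -ede when the stem ends in a voiced consonant (*eluv*, *maduj*); -je when the stem ends in a vowel (*ate*, *zomki*, *fagu*).
*saji*: final sound = /i/, a vowel → -je → *sajije*.
*gasoj*: final sound = /j/, a voiced consonant → -ede → *gasojede*.
*mijef*: final sound = /f/, a voiceless consonant → -ug → *mijefug*.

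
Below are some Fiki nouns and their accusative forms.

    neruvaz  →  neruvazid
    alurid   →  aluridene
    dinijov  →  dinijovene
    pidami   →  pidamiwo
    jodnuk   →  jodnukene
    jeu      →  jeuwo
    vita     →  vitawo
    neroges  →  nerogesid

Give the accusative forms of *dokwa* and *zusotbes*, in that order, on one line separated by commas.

dokwawo, zusotbesid

Looking at the final sound of each stem: -id when the stem ends in a sibilant (*neruvaz*, *neroges*); -ene when the stem ends in a non-sibilant consonant (*alurid*, *dinijov*, *jodnuk*); -wo when the stem ends in a vowel (*pidami*, *jeu*, *vita*).
The final sound of *dokwa* is /a/, which is a vowel, so the suffix is -wo, giving *dokwawo*.
Since the final sound of *zusotbes* is /s/ (a sibilant), it takes -id, giving *zusotbesid*.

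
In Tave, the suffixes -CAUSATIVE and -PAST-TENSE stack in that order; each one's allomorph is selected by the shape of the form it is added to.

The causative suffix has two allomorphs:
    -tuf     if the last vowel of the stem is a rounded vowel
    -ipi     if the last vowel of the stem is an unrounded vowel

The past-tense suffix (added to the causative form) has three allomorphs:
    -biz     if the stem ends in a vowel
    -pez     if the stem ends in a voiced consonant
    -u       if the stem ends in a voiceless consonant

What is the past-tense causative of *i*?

The last vowel of *i* is /i/, which is an unrounded vowel, so the causative suffix is -ipi, giving *iipi*.
Since the final sound of the causative form *iipi* is /i/ (a vowel), it takes -biz, giving *iipibiz*.

iipibiz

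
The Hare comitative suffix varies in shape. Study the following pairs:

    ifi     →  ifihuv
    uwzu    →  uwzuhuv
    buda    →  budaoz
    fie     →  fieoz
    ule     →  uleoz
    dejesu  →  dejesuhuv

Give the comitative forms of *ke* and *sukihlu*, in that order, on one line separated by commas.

The alternation tracks the last vowel of the stem — -huv when the last vowel of the stem is a high vowel (*ifi*, *uwzu*, *dejesu*); -oz when the last vowel of the stem is a non-high vowel (*buda*, *fie*, *ule*).
Since the last vowel of *ke* is /e/ (a non-high vowel), it takes -oz, giving *keoz*.
*sukihlu* — last vowel /u/ (a high vowel) → -huv → *sukihluhuv*.

keoz, sukihluhuv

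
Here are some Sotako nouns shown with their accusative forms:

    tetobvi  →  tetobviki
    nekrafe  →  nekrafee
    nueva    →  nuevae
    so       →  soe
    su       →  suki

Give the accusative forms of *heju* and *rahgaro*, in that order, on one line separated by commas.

The suffix is conditioned by the last vowel: -ki when the last vowel of the stem is a high vowel (*tetobvi*, *su*); -e when the last vowel of the stem is a non-high vowel (*nekrafe*, *nueva*, *so*).
*heju*: last vowel = /u/, a high vowel → -ki → *hejuki*.
*rahgaro* — last vowel /o/ (a non-high vowel) → -e → *rahgaroe*.

hejuki, rahgaroe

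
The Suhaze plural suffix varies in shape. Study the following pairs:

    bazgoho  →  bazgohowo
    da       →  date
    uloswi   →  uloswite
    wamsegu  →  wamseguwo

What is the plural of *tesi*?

tesite

The suffix is conditioned by the last vowel: -wo when the last vowel of the stem is a rounded vowel (*bazgoho*, *wamsegu*); -te when the last vowel of the stem is an unrounded vowel (*da*, *uloswi*).
The last vowel of *tesi* is /i/, which is an unrounded vowel, so the suffix is -te, giving *tesite*.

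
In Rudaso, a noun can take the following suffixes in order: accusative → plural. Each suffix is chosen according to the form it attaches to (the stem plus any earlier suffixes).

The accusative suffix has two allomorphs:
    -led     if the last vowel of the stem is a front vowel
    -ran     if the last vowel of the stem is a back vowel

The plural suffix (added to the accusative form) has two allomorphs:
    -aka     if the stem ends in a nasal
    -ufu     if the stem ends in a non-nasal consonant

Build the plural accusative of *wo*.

*wo*: last vowel = /o/, a back vowel → -ran → *woran*.
The final consonant of the accusative form *woran* is /n/, which is a nasal, so the plural suffix is -aka, giving *woranaka*.

woranaka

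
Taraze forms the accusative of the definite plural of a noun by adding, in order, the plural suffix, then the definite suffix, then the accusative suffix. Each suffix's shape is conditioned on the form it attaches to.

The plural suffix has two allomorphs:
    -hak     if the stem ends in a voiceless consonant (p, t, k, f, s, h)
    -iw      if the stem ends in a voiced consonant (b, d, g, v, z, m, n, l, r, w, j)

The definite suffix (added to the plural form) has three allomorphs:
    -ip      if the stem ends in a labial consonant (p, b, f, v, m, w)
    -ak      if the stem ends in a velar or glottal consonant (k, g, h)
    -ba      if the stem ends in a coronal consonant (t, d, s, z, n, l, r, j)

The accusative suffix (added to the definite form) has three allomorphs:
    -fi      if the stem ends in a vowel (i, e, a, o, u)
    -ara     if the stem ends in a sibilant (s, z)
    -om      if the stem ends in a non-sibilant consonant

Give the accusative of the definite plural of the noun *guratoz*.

guratoziwipom

*guratoz* — final consonant /z/ (voiced) → -iw → *guratoziw*.
The plural form *guratoziw* — final consonant /w/ (labial) → -ip → *guratoziwip*.
The definite form *guratoziwip* — final sound /p/ (a non-sibilant consonant) → -om → *guratoziwipom*.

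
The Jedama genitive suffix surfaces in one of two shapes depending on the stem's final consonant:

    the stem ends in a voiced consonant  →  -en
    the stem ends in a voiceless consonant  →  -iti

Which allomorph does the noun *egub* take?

-en

*egub*: final consonant = /b/, voiced → -en.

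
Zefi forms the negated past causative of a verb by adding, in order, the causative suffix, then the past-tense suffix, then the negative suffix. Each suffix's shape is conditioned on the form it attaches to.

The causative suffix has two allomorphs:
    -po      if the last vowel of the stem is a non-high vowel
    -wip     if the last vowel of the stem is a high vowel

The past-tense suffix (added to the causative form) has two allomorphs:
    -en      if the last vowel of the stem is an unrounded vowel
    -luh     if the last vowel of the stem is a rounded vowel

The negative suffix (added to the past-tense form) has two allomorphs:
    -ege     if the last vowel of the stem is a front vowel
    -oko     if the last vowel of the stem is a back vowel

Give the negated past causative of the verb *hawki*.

hawkiwipenege

*hawki* — last vowel /i/ (a high vowel) → -wip → *hawkiwip*.
The causative form *hawkiwip* — last vowel /i/ (an unrounded vowel) → -en → *hawkiwipen*.
Since the last vowel of the past-tense form *hawkiwipen* is /e/ (a front vowel), it takes -ege, giving *hawkiwipenege*.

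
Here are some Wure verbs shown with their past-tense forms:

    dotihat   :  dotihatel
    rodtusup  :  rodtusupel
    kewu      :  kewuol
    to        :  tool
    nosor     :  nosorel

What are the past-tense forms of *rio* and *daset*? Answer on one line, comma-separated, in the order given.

riool, dasetel

The suffix is conditioned by the final sound: -el when the stem ends in a consonant (*dotihat*, *rodtusup*, *nosor*); -ol when the stem ends in a vowel (*kewu*, *to*).
*rio* — final sound /o/ (a vowel) → -ol → *riool*.
Since the final sound of *daset* is /t/ (a consonant), it takes -el, giving *dasetel*.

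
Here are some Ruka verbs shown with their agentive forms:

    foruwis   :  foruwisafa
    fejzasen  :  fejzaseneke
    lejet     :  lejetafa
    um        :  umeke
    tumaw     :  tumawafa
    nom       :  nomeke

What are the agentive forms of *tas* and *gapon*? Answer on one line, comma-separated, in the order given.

The alternation tracks the final consonant of the stem — -eke when the stem ends in a nasal (*fejzasen*, *um*, *nom*); -afa when the stem ends in a non-nasal consonant (*foruwis*, *lejet*, *tumaw*).
The final consonant of *tas* is /s/, which is non-nasal, so the suffix is -afa, giving *tasafa*.
*gapon* — final consonant /n/ (a nasal) → -eke → *gaponeke*.

tasafa, gaponeke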